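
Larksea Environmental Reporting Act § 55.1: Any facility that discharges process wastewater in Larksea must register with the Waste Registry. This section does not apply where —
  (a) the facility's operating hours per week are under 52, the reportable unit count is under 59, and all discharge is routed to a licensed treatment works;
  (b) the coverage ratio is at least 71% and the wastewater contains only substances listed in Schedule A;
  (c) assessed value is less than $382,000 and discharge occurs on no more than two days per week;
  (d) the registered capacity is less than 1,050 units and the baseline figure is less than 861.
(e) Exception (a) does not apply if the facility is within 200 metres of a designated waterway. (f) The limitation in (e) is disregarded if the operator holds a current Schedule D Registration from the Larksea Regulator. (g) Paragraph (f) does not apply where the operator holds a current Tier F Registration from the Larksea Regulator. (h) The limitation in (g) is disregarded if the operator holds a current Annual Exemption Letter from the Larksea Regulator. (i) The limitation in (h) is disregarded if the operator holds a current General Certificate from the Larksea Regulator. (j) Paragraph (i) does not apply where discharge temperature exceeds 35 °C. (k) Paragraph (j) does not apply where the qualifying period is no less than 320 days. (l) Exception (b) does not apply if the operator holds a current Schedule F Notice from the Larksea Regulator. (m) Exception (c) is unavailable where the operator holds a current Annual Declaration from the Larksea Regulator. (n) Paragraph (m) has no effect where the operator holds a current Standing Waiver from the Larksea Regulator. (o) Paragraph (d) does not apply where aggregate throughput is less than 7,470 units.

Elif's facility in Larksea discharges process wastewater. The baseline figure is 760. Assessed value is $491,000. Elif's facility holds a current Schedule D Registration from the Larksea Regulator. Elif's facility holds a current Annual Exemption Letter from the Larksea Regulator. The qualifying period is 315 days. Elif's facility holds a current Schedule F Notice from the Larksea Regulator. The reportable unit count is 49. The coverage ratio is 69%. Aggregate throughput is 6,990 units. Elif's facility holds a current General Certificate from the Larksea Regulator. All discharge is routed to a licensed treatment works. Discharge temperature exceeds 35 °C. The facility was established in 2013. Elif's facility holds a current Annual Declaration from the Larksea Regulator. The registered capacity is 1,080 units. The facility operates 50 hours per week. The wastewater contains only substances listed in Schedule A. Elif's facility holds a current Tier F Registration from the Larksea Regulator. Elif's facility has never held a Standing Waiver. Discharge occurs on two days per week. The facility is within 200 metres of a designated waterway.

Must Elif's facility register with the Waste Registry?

Exception (a) is satisfied on its face — the facility's operating hours per week are 50, under the 52 limit; the reportable unit count is 49, under the 59 limit; discharge is routed to a licensed treatment works. Considering the limiting provisions: (e) is engaged (the facility is within 200 m of a designated waterway), but is overridden by (f): (f) operates against (e): a current Schedule D Registration is held. (g) would limit (f) — a current Tier F Registration is held — but (h) sets (g) aside: (h) operates against (g): a current Annual Exemption Letter is held. (i) operates (a current General Certificate is held), but yields to (j): (j) applies — discharge temperature exceeds 35 °C. (k) is not engaged (the qualifying period is 315 days, short of 320 days), so (j) stands. So (a) applies.
Exception (b) fails — the coverage ratio is 69%, short of 71%.
Exception (c) does not apply: assessed value is $491,000, not less than $382,000.
Exception (d) does not apply: the registered capacity is 1,080 units, not less than 1,050 units.

No — exception (a) applies; Elif's facility is not required to register with the Waste Registry.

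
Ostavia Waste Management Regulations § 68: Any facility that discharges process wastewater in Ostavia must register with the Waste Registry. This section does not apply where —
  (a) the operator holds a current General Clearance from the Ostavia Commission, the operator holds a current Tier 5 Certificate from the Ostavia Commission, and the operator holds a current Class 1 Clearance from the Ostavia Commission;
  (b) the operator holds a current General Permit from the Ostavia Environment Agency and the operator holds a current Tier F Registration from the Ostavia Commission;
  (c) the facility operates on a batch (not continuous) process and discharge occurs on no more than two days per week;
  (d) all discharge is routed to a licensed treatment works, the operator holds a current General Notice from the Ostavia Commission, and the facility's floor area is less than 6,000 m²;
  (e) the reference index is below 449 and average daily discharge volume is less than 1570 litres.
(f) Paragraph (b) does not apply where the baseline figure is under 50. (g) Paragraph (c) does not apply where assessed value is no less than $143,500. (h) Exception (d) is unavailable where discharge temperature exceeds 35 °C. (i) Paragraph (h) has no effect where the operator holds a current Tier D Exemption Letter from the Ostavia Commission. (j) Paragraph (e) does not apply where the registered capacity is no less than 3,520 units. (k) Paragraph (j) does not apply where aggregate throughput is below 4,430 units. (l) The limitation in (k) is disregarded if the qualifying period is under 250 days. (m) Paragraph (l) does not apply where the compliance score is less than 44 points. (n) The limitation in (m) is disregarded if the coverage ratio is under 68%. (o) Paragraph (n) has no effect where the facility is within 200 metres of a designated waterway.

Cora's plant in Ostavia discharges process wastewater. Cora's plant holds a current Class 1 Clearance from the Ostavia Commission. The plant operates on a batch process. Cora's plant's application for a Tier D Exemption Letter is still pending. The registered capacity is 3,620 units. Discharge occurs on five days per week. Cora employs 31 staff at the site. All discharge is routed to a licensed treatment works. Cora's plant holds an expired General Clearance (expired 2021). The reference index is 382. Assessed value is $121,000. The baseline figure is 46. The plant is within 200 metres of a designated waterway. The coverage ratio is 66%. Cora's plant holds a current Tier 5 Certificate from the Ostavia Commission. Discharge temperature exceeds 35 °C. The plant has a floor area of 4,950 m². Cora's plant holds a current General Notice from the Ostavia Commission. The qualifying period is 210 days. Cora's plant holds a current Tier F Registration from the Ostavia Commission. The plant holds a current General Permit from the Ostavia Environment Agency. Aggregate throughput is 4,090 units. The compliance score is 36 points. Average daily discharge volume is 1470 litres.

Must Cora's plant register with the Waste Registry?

No — exception (e) applies; Cora's plant is not required to register with the Waste Registry.

Exception (a) requires that the operator holds a current General Clearance from the Ostavia Commission; but there is no General Clearance in force, so (a) is unavailable.
Exception (b)'s conditions are all satisfied: a current General Permit is held; a current Tier F Registration is held. But applying paragraph (f): (f) is engaged — the baseline figure is 46, under the 50 limit. (b) is therefore removed.
Exception (c) fails — discharge occurs on five days per week.
Exception (d) is satisfied on its face — discharge is routed to a licensed treatment works; a current General Notice is held; the facility's floor area is 4,950 m², less than the 6,000 m² limit. But applying paragraphs (h)–(i): (h) operates against (d): discharge temperature exceeds 35 °C. (i) does not operate here (no current Tier D Exemption Letter is held), so (h) stands. Exception (d) does not apply.
Exception (e)'s conditions are all satisfied: the reference index is 382, below the 449 limit; average daily discharge volume is 1470 litres, less than the 1570 litres limit. Under paragraphs (j)–(o): (j) would limit (e) — the registered capacity is 3,620 units, meeting the 3,520 units threshold — but (k) sets (j) aside: (k) applies — aggregate throughput is 4,090 units, below the 4,430 units limit. (l) would limit (k) — the qualifying period is 210 days, under the 250 days limit — but (m) sets (l) aside: (m) is triggered — the compliance score is 36 points, less than the 44 points limit. (n) would limit (m) — the coverage ratio is 66%, under the 68% limit — but (o) sets (n) aside: (o) operates against (n): the plant is within 200 m of a designated waterway. Exception (e) stands.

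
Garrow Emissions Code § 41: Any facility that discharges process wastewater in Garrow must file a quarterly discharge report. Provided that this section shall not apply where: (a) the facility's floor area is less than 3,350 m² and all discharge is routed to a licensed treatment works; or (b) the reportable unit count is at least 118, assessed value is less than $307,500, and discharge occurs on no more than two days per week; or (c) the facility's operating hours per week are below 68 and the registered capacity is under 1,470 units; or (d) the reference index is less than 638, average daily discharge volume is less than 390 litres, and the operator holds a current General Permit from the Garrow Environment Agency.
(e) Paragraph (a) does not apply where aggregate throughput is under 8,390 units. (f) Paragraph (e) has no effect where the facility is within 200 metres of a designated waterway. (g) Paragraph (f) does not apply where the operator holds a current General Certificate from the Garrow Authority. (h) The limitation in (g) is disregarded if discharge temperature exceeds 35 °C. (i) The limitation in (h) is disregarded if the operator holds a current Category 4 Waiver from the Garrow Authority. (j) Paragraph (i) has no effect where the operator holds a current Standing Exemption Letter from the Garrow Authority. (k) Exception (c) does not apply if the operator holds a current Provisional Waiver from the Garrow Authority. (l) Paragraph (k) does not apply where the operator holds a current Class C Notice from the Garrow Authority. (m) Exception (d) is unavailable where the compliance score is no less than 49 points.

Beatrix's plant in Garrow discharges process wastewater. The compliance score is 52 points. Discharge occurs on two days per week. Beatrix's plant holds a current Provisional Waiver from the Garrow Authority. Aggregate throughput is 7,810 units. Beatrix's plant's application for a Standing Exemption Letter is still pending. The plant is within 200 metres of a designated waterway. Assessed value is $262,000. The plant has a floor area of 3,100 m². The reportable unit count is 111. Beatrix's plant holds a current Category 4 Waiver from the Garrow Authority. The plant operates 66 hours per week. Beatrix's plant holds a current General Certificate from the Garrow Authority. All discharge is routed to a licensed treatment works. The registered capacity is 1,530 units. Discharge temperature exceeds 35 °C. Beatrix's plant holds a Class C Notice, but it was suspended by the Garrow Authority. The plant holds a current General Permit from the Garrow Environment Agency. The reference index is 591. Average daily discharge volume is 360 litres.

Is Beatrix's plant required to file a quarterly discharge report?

Exception (a): the facility's floor area is 3,100 m², less than the 3,350 m² limit; discharge is routed to a licensed treatment works — every condition holds. However, paragraphs (e)–(j) must be considered: (e) operates against (a): aggregate throughput is 7,810 units, under the 8,390 units limit. (f) is engaged (the plant is within 200 m of a designated waterway), but yields to (g): (g) operates against (f): a current General Certificate is held. (h) applies (discharge temperature exceeds 35 °C), but is displaced by (i): (i) operates against (h): a current Category 4 Waiver is held. (j), which would lift (i), is inapplicable — the Standing Exemption Letter is not current. So (a) is unavailable.
Exception (b) requires that the reportable unit count is at least 118; but the reportable unit count is 111, short of 118, so (b) is unavailable.
Exception (c) fails — the registered capacity is 1,530 units, not under 1,470 units.
Exception (d)'s conditions are all satisfied: the reference index is 591, less than the 638 limit; average daily discharge volume is 360 litres, less than the 390 litres limit; a current General Permit is held. Turning to paragraph (m): (m) is triggered — the compliance score is 52 points, meeting the 49 points threshold. (d) is therefore removed.
Every exception is unavailable, so the rule governs.

Yes — Beatrix's plant must file a quarterly discharge report.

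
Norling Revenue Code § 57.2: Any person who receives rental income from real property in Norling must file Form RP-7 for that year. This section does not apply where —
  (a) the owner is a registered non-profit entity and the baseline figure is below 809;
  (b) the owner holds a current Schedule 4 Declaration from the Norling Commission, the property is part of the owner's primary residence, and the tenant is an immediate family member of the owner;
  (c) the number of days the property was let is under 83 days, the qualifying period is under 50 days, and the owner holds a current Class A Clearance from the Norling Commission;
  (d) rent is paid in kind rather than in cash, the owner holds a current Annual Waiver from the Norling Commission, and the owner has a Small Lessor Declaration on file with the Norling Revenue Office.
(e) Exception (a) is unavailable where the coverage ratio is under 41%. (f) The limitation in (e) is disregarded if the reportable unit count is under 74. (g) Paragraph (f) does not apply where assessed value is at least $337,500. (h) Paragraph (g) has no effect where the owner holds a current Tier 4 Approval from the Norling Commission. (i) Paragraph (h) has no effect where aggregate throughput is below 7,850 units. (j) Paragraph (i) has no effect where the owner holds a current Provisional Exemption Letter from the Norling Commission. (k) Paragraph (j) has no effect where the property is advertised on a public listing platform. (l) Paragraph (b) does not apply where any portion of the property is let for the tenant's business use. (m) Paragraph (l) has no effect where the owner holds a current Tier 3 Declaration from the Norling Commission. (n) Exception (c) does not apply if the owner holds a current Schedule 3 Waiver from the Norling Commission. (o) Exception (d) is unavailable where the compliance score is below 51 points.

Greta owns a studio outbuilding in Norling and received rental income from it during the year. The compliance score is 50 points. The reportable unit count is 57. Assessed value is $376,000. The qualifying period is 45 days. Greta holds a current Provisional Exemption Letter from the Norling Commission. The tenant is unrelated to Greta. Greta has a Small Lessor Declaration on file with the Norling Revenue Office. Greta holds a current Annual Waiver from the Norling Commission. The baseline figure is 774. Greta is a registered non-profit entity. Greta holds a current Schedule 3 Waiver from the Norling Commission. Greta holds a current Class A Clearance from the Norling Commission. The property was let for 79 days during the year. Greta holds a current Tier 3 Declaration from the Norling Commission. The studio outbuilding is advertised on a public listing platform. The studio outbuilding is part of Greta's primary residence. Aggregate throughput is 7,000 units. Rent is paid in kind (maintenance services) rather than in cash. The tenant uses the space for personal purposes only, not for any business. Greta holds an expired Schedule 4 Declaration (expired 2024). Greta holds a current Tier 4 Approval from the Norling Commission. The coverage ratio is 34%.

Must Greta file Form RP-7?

Exception (a)'s conditions are all satisfied: Greta is a registered non-profit; the baseline figure is 774, below the 809 limit. Turning to paragraphs (e)–(k): (e) operates — the coverage ratio is 34%, under the 41% limit. (f) would limit (e) — the reportable unit count is 57, under the 74 limit — but (g) sets (f) aside: (g) operates against (f): assessed value is $376,000, meeting the $337,500 threshold. (h) would limit (g) — a current Tier 4 Approval is held — but (i) sets (h) aside: (i) operates against (h): aggregate throughput is 7,000 units, below the 7,850 units limit. (j) is triggered (a current Provisional Exemption Letter is held), but is set aside by (k): (k) operates against (j): the property is publicly advertised. Exception (a) does not apply.
Exception (b) fails — there is no Schedule 4 Declaration in force.
Exception (c): the number of days the property was let is 79 days, under the 83 days limit; the qualifying period is 45 days, under the 50 days limit; a current Class A Clearance is held — every condition holds. But applying paragraph (n): (n) operates against (c): a current Schedule 3 Waiver is held. Exception (c) does not apply.
All of (d)'s requirements are met (rent is paid in kind; a current Annual Waiver is held; a Small Lessor Declaration is on file). But applying paragraph (o): (o) is triggered — the compliance score is 50 points, below the 51 points limit. So (d) is unavailable.
No exception displaces § 57.2.

Yes — Greta must file Form RP-7.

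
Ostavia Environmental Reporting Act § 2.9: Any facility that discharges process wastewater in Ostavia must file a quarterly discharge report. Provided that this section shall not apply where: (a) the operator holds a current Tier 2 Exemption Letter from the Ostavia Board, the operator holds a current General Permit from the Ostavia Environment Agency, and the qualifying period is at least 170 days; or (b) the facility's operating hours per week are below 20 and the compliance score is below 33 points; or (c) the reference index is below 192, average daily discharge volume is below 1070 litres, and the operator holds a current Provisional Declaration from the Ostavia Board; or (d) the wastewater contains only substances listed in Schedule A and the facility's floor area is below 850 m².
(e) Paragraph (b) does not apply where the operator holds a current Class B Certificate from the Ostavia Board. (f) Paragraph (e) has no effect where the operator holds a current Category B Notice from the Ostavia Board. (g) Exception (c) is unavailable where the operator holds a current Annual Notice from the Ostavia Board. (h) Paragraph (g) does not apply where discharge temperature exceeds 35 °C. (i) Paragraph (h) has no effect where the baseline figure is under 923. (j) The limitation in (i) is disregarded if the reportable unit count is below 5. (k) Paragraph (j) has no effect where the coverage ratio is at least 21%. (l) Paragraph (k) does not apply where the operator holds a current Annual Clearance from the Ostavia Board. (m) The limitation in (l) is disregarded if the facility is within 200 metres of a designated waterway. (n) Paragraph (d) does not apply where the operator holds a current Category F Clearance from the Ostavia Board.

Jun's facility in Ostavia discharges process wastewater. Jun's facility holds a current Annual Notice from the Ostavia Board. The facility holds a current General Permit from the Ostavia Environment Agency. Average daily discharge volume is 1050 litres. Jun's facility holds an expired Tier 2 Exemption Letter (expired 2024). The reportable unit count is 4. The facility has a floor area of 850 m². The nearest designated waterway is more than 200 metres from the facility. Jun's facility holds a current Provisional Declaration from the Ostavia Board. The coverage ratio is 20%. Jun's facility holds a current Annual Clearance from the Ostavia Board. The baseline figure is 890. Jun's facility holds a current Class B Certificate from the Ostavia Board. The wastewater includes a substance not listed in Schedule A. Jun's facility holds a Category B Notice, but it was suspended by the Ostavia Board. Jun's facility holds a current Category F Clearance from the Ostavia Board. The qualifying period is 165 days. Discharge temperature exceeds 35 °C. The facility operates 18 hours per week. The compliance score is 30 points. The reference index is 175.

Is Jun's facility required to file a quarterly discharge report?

Exception (a) requires that the operator holds a current Tier 2 Exemption Letter from the Ostavia Board; but the Tier 2 Exemption Letter is not current, so (a) is unavailable.
Exception (b): the facility's operating hours per week are 18, below the 20 limit; the compliance score is 30 points, below the 33 points limit — every condition holds. But: (e) operates against (b): a current Class B Certificate is held. (f) is not triggered (there is no Category B Notice in force), so (e) stands. Exception (b) does not apply.
Exception (c)'s conditions are all satisfied: the reference index is 175, below the 192 limit; average daily discharge volume is 1050 litres, below the 1070 litres limit; a current Provisional Declaration is held. Applying paragraphs (g)–(m): (g) is engaged (a current Annual Notice is held), but is overridden by (h): (h) operates against (g): discharge temperature exceeds 35 °C. (i) is triggered (the baseline figure is 890, under the 923 limit), but is displaced by (j): (j) operates against (i): the reportable unit count is 4, below the 5 limit. (k), which would lift (j), is not triggered — the coverage ratio is 20%, short of 21%. (c) remains available.
Exception (d) does not apply: the wastewater includes a non-Schedule-A substance.

No — exception (c) applies; Jun's facility is not required to file a quarterly discharge report.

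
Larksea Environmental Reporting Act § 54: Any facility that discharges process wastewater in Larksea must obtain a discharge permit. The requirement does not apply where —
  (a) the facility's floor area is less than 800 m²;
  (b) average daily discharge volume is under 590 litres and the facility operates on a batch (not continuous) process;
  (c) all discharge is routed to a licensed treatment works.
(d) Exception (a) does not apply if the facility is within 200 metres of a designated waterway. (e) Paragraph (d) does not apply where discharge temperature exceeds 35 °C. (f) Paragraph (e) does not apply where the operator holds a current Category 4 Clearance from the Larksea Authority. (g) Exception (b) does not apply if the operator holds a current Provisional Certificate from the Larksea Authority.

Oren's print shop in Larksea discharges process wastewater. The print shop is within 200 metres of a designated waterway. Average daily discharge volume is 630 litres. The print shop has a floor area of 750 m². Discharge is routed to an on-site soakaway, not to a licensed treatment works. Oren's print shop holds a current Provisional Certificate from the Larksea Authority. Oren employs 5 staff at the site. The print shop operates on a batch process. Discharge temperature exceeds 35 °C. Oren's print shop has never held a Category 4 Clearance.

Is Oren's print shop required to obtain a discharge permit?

No — exception (a) applies; Oren's print shop is not required to obtain a discharge permit.

All of (a)'s requirements are met (the facility's floor area is 750 m², less than the 800 m² limit). Applying paragraphs (d)–(f): (d) would limit (a) — the print shop is within 200 m of a designated waterway — but (e) sets (d) aside: (e) operates — discharge temperature exceeds 35 °C. (f), which would lift (e), does not operate here — no current Category 4 Clearance is held. (a) remains available.
Exception (b) requires that average daily discharge volume is under 590 litres; but average daily discharge volume is 630 litres, not under 590 litres, so (b) is unavailable.
Exception (c) does not apply: discharge is not routed to a licensed treatment works.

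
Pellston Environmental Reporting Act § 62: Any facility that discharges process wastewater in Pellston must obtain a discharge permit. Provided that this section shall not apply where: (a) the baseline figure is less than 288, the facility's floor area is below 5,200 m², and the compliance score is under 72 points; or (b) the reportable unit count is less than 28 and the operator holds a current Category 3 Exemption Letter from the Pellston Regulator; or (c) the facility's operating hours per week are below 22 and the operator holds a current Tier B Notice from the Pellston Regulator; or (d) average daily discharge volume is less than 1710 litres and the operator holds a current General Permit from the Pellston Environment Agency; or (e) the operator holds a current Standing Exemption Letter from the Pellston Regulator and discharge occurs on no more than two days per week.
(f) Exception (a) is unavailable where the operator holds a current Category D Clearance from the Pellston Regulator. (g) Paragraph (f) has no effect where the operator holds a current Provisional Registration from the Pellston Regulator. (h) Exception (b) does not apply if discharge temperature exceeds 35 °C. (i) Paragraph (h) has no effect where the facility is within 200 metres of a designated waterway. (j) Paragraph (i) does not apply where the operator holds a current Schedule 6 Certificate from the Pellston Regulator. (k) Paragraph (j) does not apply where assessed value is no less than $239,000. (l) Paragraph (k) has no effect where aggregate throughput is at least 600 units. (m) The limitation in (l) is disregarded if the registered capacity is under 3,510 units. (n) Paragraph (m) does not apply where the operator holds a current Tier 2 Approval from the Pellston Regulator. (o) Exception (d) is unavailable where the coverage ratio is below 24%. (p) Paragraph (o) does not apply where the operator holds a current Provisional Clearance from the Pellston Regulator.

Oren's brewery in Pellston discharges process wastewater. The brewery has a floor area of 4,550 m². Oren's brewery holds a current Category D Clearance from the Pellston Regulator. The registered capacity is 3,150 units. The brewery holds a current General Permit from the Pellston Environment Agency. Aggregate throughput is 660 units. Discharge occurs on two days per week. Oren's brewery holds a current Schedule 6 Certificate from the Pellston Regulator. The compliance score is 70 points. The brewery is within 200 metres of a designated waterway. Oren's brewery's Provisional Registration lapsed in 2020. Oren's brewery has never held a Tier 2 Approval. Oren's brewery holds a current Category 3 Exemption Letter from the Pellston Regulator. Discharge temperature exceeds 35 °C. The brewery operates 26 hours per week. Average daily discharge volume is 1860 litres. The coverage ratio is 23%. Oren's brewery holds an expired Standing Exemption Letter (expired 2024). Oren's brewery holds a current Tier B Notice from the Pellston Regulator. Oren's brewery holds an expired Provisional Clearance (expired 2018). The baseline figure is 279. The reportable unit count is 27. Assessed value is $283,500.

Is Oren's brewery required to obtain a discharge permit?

No — exception (b) applies; Oren's brewery is not required to obtain a discharge permit.

Exception (a): the baseline figure is 279, less than the 288 limit; the facility's floor area is 4,550 m², below the 5,200 m² limit; the compliance score is 70 points, under the 72 points limit — every condition holds. But applying paragraphs (f)–(g): (f) operates against (a): a current Category D Clearance is held. (g), which would lift (f), is not triggered — there is no Provisional Registration in force. So (a) is unavailable.
Exception (b) is satisfied on its face — the reportable unit count is 27, less than the 28 limit; a current Category 3 Exemption Letter is held. Under paragraphs (h)–(n): (h) would limit (b) — discharge temperature exceeds 35 °C — but (i) sets (h) aside: (i) operates against (h): the brewery is within 200 m of a designated waterway. (j) is engaged (a current Schedule 6 Certificate is held), but is itself disapplied by (k): (k) operates against (j): assessed value is $283,500, meeting the $239,000 threshold. (l) would limit (k) — aggregate throughput is 660 units, meeting the 600 units threshold — but (m) sets (l) aside: (m) is triggered — the registered capacity is 3,150 units, under the 3,510 units limit. (n), which would lift (m), is not triggered — the Tier 2 Approval is not current. Exception (b) stands.
Exception (c) does not apply: the facility's operating hours per week are 26, not below 22.
Exception (d) requires that average daily discharge volume is less than 1710 litres; but average daily discharge volume is 1860 litres, not less than 1710 litres, so (d) is unavailable.
Exception (e) fails — the Standing Exemption Letter is not current.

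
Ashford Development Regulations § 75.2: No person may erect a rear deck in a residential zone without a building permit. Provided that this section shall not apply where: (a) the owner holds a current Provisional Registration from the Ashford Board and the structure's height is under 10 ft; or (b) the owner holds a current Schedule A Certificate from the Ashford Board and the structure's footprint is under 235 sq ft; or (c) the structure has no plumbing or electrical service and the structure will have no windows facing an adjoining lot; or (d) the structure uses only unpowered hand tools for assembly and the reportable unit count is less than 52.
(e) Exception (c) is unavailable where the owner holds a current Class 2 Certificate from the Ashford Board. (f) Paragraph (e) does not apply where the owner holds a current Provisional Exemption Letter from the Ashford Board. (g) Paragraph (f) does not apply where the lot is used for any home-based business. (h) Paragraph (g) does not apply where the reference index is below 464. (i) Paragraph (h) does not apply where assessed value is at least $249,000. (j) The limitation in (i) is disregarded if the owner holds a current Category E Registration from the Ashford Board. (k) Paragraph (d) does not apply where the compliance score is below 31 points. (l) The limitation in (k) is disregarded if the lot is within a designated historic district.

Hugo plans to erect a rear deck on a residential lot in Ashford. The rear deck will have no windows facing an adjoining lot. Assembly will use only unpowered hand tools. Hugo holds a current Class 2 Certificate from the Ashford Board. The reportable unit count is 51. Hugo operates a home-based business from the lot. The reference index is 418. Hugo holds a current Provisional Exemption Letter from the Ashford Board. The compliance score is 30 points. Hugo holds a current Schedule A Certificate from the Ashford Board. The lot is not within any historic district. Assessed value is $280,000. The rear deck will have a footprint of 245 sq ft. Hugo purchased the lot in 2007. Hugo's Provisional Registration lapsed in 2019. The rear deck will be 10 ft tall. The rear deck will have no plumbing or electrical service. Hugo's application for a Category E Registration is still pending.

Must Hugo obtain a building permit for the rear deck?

Exception (a) does not apply: no current Provisional Registration is held.
Exception (b) fails — the structure's footprint is 245 sq ft, not under 235 sq ft.
Exception (c): there is no plumbing or electrical service; no windows face an adjoining lot — every condition holds. But applying paragraphs (e)–(j): (e) operates against (c): a current Class 2 Certificate is held. (f) is engaged (a current Provisional Exemption Letter is held), but is overridden by (g): (g) is triggered — a home-based business operates on the lot. (h) applies (the reference index is 418, below the 464 limit), but is set aside by (i): (i) is engaged — assessed value is $280,000, meeting the $249,000 threshold. (j), which would lift (i), is not triggered — the Category E Registration is not current. Exception (c) does not apply.
Exception (d)'s conditions are all satisfied: assembly uses only hand tools; the reportable unit count is 51, less than the 52 limit. Turning to paragraphs (k)–(l): (k) operates against (d): the compliance score is 30 points, below the 31 points limit. (l) is not engaged (the lot is not in a historic district), so (k) stands. Exception (d) does not apply.
No exception is made out. Hugo falls within the general rule.

Yes — Hugo must obtain a building permit.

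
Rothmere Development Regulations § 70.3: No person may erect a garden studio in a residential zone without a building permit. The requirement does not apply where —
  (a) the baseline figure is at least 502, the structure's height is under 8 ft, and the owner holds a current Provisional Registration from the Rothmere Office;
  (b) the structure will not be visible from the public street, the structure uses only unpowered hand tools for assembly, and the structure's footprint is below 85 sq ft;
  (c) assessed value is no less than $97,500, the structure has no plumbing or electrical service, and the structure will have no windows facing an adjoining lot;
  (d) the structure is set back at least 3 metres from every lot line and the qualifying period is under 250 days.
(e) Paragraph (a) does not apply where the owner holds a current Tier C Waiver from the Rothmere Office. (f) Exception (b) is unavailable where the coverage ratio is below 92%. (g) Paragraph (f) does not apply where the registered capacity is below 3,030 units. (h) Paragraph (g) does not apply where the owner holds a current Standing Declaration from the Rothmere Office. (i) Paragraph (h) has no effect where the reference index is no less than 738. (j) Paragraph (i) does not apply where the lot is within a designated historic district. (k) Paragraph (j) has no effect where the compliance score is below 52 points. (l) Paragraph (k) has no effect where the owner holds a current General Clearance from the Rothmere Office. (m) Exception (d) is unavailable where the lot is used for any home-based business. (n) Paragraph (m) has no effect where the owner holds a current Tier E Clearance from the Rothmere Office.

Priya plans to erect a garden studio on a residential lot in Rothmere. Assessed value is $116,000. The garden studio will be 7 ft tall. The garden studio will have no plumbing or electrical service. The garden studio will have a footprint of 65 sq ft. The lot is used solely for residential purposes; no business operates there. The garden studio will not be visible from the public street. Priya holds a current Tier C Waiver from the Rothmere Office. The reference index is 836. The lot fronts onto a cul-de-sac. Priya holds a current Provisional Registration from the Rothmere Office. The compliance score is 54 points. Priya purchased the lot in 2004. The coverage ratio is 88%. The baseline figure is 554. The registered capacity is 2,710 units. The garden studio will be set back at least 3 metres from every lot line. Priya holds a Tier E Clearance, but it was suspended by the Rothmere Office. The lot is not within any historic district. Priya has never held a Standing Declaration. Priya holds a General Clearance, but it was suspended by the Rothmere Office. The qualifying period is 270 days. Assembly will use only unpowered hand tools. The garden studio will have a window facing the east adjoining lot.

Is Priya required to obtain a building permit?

No — exception (b) applies; Priya does not need a building permit.

All of (a)'s requirements are met (the baseline figure is 554, meeting the 502 threshold; the structure's height is 7 ft, under the 8 ft limit; a current Provisional Registration is held). However, paragraph (e) must be considered: (e) operates against (a): a current Tier C Waiver is held. Exception (a) does not apply.
Exception (b): the structure will not be visible from the street; assembly uses only hand tools; the structure's footprint is 65 sq ft, below the 85 sq ft limit — every condition holds. Under paragraphs (f)–(l): (f) is engaged (the coverage ratio is 88%, below the 92% limit), but yields to (g): (g) operates against (f): the registered capacity is 2,710 units, below the 3,030 units limit. (h) is inapplicable (the Standing Declaration is not current), so (g) stands. (b) remains available.
Exception (c) fails — a window faces an adjoining lot.
Exception (d) does not apply: the qualifying period is 270 days, not under 250 days.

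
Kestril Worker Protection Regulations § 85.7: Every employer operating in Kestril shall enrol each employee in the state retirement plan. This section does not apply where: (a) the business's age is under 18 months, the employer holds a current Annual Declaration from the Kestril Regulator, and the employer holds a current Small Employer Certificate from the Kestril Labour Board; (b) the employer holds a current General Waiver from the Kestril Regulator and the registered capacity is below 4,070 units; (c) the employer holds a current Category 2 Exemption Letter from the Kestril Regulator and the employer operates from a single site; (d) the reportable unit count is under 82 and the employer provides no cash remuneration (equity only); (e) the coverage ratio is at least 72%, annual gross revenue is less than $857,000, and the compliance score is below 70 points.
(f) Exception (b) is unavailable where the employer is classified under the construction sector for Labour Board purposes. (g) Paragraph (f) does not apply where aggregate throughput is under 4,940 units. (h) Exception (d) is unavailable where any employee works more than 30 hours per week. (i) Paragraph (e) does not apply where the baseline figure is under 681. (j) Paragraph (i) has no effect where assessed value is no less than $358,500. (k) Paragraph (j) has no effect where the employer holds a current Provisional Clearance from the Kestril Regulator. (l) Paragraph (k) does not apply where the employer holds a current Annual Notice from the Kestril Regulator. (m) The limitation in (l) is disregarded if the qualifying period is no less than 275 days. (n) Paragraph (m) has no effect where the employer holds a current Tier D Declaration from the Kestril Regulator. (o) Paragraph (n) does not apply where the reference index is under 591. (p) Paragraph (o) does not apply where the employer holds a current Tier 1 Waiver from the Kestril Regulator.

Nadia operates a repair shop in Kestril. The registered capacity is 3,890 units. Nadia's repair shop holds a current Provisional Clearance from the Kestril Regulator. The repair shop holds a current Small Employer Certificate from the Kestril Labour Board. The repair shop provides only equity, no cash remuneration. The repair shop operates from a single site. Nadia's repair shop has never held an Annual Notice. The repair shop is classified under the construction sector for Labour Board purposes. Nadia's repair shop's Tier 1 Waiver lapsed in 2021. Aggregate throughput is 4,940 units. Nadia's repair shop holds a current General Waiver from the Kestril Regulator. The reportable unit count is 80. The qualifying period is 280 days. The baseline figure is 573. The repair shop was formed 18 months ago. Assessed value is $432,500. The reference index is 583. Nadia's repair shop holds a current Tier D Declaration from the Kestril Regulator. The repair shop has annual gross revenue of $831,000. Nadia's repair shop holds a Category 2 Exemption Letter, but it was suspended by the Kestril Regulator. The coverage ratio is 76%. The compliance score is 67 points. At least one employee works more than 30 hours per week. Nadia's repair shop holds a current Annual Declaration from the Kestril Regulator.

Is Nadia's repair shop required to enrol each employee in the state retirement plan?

Exception (a) requires that the business's age is under 18 months; but the business's age is 18 months, not under 18 months, so (a) is unavailable.
Exception (b) is satisfied on its face — a current General Waiver is held; the registered capacity is 3,890 units, below the 4,070 units limit. But: (f) operates against (b): the repair shop is classified under the construction sector. (g) does not operate here (aggregate throughput is 4,940 units, not under 4,940 units), so (f) stands. So (b) is unavailable.
Exception (c) requires that the employer holds a current Category 2 Exemption Letter from the Kestril Regulator; but the Category 2 Exemption Letter is not current, so (c) is unavailable.
All of (d)'s requirements are met (the reportable unit count is 80, under the 82 limit; remuneration is equity-only). But applying paragraph (h): (h) operates against (d): at least one employee exceeds 30 hours/week. Exception (d) does not apply.
Exception (e)'s conditions are all satisfied: the coverage ratio is 76%, meeting the 72% threshold; annual gross revenue is $831,000, less than the $857,000 limit; the compliance score is 67 points, below the 70 points limit. But: (i) operates against (e): the baseline figure is 573, under the 681 limit. (j) operates (assessed value is $432,500, meeting the $358,500 threshold), but is itself disapplied by (k): (k) applies — a current Provisional Clearance is held. (l) does not operate here (no current Annual Notice is held), so (k) stands. Exception (e) does not apply.
None of the exceptions is available; § 85.7 applies in full.

Yes — Nadia's repair shop must enrol each employee in the state retirement plan.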